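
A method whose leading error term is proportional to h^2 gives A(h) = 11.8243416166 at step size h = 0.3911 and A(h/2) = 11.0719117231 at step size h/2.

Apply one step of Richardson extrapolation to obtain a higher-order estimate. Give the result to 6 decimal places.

The method has order 2: 2^2 = 4.
4 × 11.0719117231 − 11.8243416166 = 32.4633052758
Denominator 4 − 1 = 3.
(4 × 11.0719117231 − 11.8243416166)/(4 − 1) = 10.8211017586

10.821102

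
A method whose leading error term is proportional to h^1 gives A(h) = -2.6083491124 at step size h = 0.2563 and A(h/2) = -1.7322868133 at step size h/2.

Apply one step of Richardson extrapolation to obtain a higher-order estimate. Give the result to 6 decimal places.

-0.856225

Order 1 gives 2^r = 2 and 2^r − 1 = 1.
Numerator 2*A(h/2) − A(h) = 2*(-1.7322868133) − (-2.6083491124) = -0.8562245142
(2*(-1.7322868133) − (-2.6083491124))/(2 − 1) = -0.8562245142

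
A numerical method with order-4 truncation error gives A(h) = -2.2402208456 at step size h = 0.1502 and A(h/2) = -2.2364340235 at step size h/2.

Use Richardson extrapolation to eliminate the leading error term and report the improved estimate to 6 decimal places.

Order 4 gives 2^r = 16 and 2^r − 1 = 15.
Top: 16(-2.2364340235) − (-2.2402208456) = -33.5427235304
Extrapolated: (-33.5427235304) / 15 = -2.2361815687
Shift from A(h/2): +0.0002524548.

-2.236182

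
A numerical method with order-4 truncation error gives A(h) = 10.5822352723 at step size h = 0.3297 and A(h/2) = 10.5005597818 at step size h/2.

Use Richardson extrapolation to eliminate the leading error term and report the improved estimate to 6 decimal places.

Method order is 4; weight 2^4 = 16.
Difference of the inputs: 10.5005597818 − 10.5822352723 = -0.0816754905
Correction (A(h/2) − A(h))/(16 − 1) = (-0.0816754905)/15 = -0.0054450327
R = 10.5005597818 − 0.0054450327 = 10.4951147491

10.495115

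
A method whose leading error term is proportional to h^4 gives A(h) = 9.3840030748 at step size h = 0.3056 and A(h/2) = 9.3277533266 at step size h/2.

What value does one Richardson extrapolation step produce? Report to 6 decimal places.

Error is O(h^4); halving h shrinks it by 2^4 = 16.
16*9.3277533266 − 9.3840030748 = 139.8600501508
Extrapolated: 139.8600501508 / 15 = 9.3240033434

9.324003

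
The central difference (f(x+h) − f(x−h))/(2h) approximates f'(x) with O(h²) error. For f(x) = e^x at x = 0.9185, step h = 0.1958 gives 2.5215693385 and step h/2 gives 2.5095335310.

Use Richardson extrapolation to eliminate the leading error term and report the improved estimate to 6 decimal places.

Method order is 2; weight 2^2 = 4.
Weighted: 10.0381341240 − 2.5215693385 = 7.5165647855
R = 7.5165647855/3 = 2.5055215952

2.505522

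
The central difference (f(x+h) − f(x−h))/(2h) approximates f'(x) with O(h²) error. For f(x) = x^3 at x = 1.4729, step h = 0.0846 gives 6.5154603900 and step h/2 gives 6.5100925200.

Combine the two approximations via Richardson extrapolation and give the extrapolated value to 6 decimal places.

6.508303

r = 2, so 2^r = 4.
Weighted: 26.0403700800 − 6.5154603900 = 19.5249096900
Divide by 2^2 − 1 = 3.
19.5249096900 ÷ 3 = 6.5083032300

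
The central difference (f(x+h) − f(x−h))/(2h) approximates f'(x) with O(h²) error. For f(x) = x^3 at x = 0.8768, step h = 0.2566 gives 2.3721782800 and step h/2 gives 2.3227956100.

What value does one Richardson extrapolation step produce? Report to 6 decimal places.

2.306335

Leading term ∝ h^2; use weight 4 = 2^2.
Numerator 4 × A(h/2) − A(h) = 4 × 2.3227956100 − 2.3721782800 = 6.9190041600
(4 × 2.3227956100 − 2.3721782800)/(4 − 1) = 2.3063347200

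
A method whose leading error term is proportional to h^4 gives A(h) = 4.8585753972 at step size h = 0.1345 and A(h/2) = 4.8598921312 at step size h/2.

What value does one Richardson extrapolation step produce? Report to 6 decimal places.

4.859980

The method has order 4: 2^4 = 16.
Top: 16(4.8598921312) − (4.8585753972) = 72.8996987020
Denominator 16 − 1 = 15.
72.8996987020 ÷ 15 = 4.8599799135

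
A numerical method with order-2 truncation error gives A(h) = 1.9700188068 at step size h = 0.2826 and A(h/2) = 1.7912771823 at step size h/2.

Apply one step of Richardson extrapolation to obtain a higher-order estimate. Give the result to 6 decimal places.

1.731697

r = 2, so 2^r = 4.
Weighted: 7.1651087292 − 1.9700188068 = 5.1950899224
(4·1.7912771823 − 1.9700188068)/(4 − 1) = 1.7316966408
Shift from A(h/2): −0.0595805415.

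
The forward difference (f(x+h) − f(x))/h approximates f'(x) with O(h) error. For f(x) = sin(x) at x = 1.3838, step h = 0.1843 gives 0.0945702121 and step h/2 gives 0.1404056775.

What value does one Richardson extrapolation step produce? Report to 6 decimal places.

The method has order 1: 2^1 = 2.
2 × 0.1404056775 = 0.2808113550; subtract 0.0945702121 → 0.1862411429
Extrapolated: 0.1862411429 / 1 = 0.1862411429
Gap between inputs: 4.584e-02; correction applied: +0.0458354654.

0.186241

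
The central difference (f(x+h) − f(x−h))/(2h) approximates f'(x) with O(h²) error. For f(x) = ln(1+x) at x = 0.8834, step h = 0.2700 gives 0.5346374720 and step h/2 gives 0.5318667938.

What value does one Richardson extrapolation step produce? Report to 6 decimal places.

r = 2: numerator weight 4, denominator 3.
Difference of the inputs: 0.5318667938 − 0.5346374720 = -0.0027706782
Correction (A(h/2) − A(h))/(4 − 1) = (-0.0027706782)/3 = -0.0009235594
R = 0.5318667938 − 0.0009235594 = 0.5309432344

0.530943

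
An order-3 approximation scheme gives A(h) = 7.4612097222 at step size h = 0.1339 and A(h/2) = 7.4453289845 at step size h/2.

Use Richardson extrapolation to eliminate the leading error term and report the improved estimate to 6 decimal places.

r = 3, so 2^r = 8.
Weighted: 59.5626318760 − 7.4612097222 = 52.1014221538
Denominator 8 − 1 = 7.
Result: 7.4430603077

7.443060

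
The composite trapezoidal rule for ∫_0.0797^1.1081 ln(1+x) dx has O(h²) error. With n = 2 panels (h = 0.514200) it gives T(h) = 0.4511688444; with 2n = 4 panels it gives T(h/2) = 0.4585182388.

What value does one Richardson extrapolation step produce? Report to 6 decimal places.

0.460968

The method has order 2: 2^2 = 4.
Top: 4(0.4585182388) − (0.4511688444) = 1.3829041108
Divide by 2^2 − 1 = 3.
So the Richardson estimate is 0.4609680369.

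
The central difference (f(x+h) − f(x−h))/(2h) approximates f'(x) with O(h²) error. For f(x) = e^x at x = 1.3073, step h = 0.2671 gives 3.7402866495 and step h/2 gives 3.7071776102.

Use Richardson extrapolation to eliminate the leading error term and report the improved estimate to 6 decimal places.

3.696141

Leading term ∝ h^2; use weight 4 = 2^2.
4×3.7071776102 = 14.8287104408; subtract 3.7402866495 → 11.0884237913
Extrapolated: 11.0884237913 / 3 = 3.6961412638
Correction |R − A(h/2)| = 1.104e-02; gap |A(h/2) − A(h)| = 3.311e-02.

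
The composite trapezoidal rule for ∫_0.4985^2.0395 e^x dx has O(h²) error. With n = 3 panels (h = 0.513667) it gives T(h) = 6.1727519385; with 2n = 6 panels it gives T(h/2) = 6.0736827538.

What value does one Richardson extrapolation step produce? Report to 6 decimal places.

6.040660

With r = 2 the leading error scales as h^2, so the weight is 2^2 = 4.
Top: 4(6.0736827538) − (6.1727519385) = 18.1219790767
Divide by 2^2 − 1 = 3.
(4*6.0736827538 − 6.1727519385)/(4 − 1) = 6.0406596922
Gap between inputs: 9.907e-02; correction applied: −0.0330230616.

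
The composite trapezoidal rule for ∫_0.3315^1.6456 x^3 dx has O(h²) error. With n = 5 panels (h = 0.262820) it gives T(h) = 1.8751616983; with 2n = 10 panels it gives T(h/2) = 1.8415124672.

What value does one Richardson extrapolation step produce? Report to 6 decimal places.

r = 2, so 2^r = 4.
4*1.8415124672 − 1.8751616983 = 5.4908881705
Divide by 2^2 − 1 = 3.
5.4908881705 ÷ 3 = 1.8302960568
Shift from A(h/2): −0.0112164104.

1.830296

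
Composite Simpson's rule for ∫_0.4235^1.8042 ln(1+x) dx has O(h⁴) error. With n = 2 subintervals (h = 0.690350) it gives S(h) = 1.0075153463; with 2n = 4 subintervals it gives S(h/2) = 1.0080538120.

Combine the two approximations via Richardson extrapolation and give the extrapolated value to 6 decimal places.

Leading term ∝ h^4; use weight 16 = 2^4.
16×1.0080538120 = 16.1288609920; subtract 1.0075153463 → 15.1213456457
Denominator 16 − 1 = 15.
Result: 1.0080897097

1.008090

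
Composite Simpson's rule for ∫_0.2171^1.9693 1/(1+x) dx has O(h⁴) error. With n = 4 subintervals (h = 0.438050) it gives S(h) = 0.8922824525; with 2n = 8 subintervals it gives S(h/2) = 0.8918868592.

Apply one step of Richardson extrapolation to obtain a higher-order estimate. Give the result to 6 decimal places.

0.891860

Leading term ∝ h^4; use weight 16 = 2^4.
2^4·A(h/2) = 14.2701897472; minus A(h) gives 13.3779072947.
(16·0.8918868592 − 0.8922824525)/(16 − 1) = 0.8918604863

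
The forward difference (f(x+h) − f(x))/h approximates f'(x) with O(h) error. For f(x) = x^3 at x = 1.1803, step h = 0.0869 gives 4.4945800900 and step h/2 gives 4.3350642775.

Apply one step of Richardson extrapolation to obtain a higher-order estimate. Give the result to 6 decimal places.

4.175548

The method has order 1: 2^1 = 2.
Top: 2(4.3350642775) − (4.4945800900) = 4.1755484650
Divide by 2^1 − 1 = 1.
4.1755484650 ÷ 1 = 4.1755484650
Correction |R − A(h/2)| = 1.595e-01; gap |A(h/2) − A(h)| = 1.595e-01.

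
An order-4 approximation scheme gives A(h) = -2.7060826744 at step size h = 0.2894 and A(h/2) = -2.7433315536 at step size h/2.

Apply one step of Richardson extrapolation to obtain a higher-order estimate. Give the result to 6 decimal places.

-2.745815

r = 4: numerator weight 16, denominator 15.
A(h/2) − A(h) = -2.7433315536 − (-2.7060826744) = -0.0372488792
Correction (A(h/2) − A(h))/(16 − 1) = (-0.0372488792)/15 = -0.0024832586
R = -2.7433315536 − 0.0024832586 = -2.7458148122
Shift from A(h/2): −0.0024832586.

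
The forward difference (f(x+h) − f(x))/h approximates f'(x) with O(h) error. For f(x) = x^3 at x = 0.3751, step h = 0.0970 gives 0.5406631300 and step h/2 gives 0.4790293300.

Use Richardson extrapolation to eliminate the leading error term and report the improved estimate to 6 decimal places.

With r = 1 the leading error scales as h^1, so the weight is 2^1 = 2.
A(h/2) − A(h) = 0.4790293300 − 0.5406631300 = -0.0616338000
Divide by 2^1 − 1 = 1: (-0.0616338000)/1 = -0.0616338000
R = 0.4790293300 − 0.0616338000 = 0.4173955300
Gap between inputs: 6.163e-02; correction applied: −0.0616338000.

0.417396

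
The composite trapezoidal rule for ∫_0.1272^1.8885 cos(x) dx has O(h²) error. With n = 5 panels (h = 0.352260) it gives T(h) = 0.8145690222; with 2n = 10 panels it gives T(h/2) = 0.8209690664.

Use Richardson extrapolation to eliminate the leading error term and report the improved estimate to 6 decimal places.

Error is O(h^2); halving h shrinks it by 2^2 = 4.
4*0.8209690664 − 0.8145690222 = 2.4693072434
(4*0.8209690664 − 0.8145690222)/(4 − 1) = 0.8231024145

0.823102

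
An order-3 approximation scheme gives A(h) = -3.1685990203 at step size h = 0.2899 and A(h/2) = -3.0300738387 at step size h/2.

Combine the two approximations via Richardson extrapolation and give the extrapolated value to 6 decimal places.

Method order is 3; weight 2^3 = 8.
8×(-3.0300738387) = -24.2405907096; (-24.2405907096) − (-3.1685990203) = -21.0719916893
R = (-21.0719916893)/7 = -3.0102845270
Gap between inputs: 1.385e-01; correction applied: +0.0197893117.

-3.010285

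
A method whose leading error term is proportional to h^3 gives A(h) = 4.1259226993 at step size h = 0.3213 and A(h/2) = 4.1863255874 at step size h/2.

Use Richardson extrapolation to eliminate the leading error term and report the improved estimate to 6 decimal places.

Leading term ∝ h^3; use weight 8 = 2^3.
2^3*A(h/2) = 33.4906046992; minus A(h) gives 29.3646819999.
Extrapolated: 29.3646819999 / 7 = 4.1949545714
Gap between inputs: 6.040e-02; correction applied: +0.0086289840.

4.194955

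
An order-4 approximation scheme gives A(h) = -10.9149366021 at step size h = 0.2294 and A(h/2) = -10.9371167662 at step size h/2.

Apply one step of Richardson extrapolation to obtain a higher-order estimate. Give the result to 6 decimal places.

-10.938595

With r = 4 the leading error scales as h^4, so the weight is 2^4 = 16.
16·(-10.9371167662) = -174.9938682592; (-174.9938682592) − (-10.9149366021) = -164.0789316571
(-164.0789316571) ÷ 15 = -10.9385954438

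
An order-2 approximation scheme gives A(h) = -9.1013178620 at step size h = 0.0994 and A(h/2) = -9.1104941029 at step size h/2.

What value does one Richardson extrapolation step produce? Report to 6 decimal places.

-9.113553

Leading term ∝ h^2; use weight 4 = 2^2.
A(h/2) − A(h) = -9.1104941029 − (-9.1013178620) = -0.0091762409
Correction (A(h/2) − A(h))/(4 − 1) = (-0.0091762409)/3 = -0.0030587470
R = -9.1104941029 − 0.0030587470 = -9.1135528499
Gap between inputs: 9.176e-03; correction applied: −0.0030587470.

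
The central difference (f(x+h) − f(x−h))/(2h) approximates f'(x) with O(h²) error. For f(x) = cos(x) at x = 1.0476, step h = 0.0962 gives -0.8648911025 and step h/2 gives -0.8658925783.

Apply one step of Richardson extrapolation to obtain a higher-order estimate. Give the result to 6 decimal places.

-0.866226

Leading term ∝ h^2; use weight 4 = 2^2.
4*(-0.8658925783) − (-0.8648911025) = -2.5986792107
Denominator 4 − 1 = 3.
R = (-2.5986792107)/3 = -0.8662264036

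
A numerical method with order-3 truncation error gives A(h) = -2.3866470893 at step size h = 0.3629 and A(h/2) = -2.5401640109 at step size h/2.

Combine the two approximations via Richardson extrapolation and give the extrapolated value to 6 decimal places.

Method order is 3; weight 2^3 = 8.
Weighted: (-20.3213120872) − (-2.3866470893) = -17.9346649979
R = (-17.9346649979)/7 = -2.5620949997

-2.562095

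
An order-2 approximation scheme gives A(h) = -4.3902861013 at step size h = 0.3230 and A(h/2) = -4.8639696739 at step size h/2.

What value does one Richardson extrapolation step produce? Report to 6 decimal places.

Method order is 2; weight 2^2 = 4.
4×(-4.8639696739) − (-4.3902861013) = -15.0655925943
(4×(-4.8639696739) − (-4.3902861013))/(4 − 1) = -5.0218641981

-5.021864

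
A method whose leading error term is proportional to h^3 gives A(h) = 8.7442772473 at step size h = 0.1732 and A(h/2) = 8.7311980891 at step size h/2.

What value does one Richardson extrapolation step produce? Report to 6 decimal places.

8.729330

Method order is 3; weight 2^3 = 8.
A(h/2) − A(h) = 8.7311980891 − 8.7442772473 = -0.0130791582
Divide by 2^3 − 1 = 7: (-0.0130791582)/7 = -0.0018684512
R = 8.7311980891 − 0.0018684512 = 8.7293296379
Correction |R − A(h/2)| = 1.868e-03; gap |A(h/2) − A(h)| = 1.308e-02.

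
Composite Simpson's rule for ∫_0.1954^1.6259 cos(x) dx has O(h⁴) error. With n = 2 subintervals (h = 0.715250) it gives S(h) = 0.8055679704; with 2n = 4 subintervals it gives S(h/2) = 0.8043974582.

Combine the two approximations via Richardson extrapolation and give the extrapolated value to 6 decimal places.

r = 4: numerator weight 16, denominator 15.
16×0.8043974582 = 12.8703593312; subtract 0.8055679704 → 12.0647913608
Denominator 16 − 1 = 15.
So the Richardson estimate is 0.8043194241.

0.804319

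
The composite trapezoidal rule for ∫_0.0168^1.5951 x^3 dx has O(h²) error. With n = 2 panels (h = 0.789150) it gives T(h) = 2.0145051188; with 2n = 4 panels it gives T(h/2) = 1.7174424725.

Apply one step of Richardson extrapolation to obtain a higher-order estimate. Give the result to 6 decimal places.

With r = 2 the leading error scales as h^2, so the weight is 2^2 = 4.
Weighted: 6.8697698900 − 2.0145051188 = 4.8552647712
Denominator 4 − 1 = 3.
So the Richardson estimate is 1.6184215904.
Shift from A(h/2): −0.0990208821.

1.618422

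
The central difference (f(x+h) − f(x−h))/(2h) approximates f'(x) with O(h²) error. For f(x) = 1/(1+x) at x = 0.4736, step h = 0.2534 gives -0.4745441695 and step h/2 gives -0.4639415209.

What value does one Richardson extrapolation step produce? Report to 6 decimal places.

-0.460407

With r = 2 the leading error scales as h^2, so the weight is 2^2 = 4.
2^2*A(h/2) = -1.8557660836; minus A(h) gives -1.3812219141.
Denominator 4 − 1 = 3.
(-1.3812219141) ÷ 3 = -0.4604073047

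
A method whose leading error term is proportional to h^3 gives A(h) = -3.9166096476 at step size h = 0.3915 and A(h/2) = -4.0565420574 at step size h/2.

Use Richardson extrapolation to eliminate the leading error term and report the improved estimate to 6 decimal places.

-4.076532

r = 3, so 2^r = 8.
Top: 8(-4.0565420574) − (-3.9166096476) = -28.5357268116
Divide by 2^3 − 1 = 7.
Extrapolated: (-28.5357268116) / 7 = -4.0765324017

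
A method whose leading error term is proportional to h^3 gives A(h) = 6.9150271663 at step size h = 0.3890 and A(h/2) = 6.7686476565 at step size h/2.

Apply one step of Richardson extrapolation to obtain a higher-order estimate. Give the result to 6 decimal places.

r = 3, so 2^r = 8.
Weighted: 54.1491812520 − 6.9150271663 = 47.2341540857
R = 47.2341540857/7 = 6.7477362980

6.747736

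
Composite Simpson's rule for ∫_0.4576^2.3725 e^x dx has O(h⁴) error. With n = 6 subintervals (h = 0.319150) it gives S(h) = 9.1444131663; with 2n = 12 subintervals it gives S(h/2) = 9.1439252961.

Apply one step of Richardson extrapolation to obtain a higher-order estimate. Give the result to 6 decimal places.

Error is O(h^4); halving h shrinks it by 2^4 = 16.
Top: 16(9.1439252961) − (9.1444131663) = 137.1583915713
R = 137.1583915713/15 = 9.1438927714
Correction |R − A(h/2)| = 3.252e-05; gap |A(h/2) − A(h)| = 4.879e-04.

9.143893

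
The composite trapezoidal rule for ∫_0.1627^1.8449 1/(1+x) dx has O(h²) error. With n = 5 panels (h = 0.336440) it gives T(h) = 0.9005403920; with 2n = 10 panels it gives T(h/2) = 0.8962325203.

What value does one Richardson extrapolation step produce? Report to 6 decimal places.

0.894797

Method order is 2; weight 2^2 = 4.
A(h/2) − A(h) = 0.8962325203 − 0.9005403920 = -0.0043078717
Divide by 2^2 − 1 = 3: (-0.0043078717)/3 = -0.0014359572
R = A(h/2) + (A(h/2) − A(h))/3 = 0.8962325203 − 0.0014359572 = 0.8947965631
Gap between inputs: 4.308e-03; correction applied: −0.0014359572.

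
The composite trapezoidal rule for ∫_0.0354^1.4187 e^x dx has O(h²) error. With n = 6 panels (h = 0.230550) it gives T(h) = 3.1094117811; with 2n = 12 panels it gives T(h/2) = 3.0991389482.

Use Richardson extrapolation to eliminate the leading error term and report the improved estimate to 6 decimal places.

3.095715

Error is O(h^2); halving h shrinks it by 2^2 = 4.
Weighted: 12.3965557928 − 3.1094117811 = 9.2871440117
Extrapolated: 9.2871440117 / 3 = 3.0957146706
Shift from A(h/2): −0.0034242776.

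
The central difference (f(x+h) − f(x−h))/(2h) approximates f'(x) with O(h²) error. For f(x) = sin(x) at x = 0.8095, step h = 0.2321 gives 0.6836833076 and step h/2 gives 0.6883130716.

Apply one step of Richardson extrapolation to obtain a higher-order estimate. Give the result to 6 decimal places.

r = 2, so 2^r = 4.
4*0.6883130716 = 2.7532522864; subtract 0.6836833076 → 2.0695689788
Denominator 4 − 1 = 3.
Extrapolated: 2.0695689788 / 3 = 0.6898563263

0.689856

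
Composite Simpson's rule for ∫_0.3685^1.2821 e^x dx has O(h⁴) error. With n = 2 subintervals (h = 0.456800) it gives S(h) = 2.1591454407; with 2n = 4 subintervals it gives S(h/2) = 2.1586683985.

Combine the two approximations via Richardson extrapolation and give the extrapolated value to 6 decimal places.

Leading term ∝ h^4; use weight 16 = 2^4.
Numerator 16×A(h/2) − A(h) = 16×2.1586683985 − 2.1591454407 = 32.3795489353
Denominator 16 − 1 = 15.
(16×2.1586683985 − 2.1591454407)/(16 − 1) = 2.1586365957

2.158637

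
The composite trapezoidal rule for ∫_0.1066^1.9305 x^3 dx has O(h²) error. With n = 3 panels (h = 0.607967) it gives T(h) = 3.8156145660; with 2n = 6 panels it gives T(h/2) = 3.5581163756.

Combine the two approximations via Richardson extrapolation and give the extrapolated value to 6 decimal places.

3.472284

Error is O(h^2); halving h shrinks it by 2^2 = 4.
A(h/2) − A(h) = 3.5581163756 − 3.8156145660 = -0.2574981904
Divide by 2^2 − 1 = 3: (-0.2574981904)/3 = -0.0858327301
R = A(h/2) + (A(h/2) − A(h))/3 = 3.5581163756 − 0.0858327301 = 3.4722836455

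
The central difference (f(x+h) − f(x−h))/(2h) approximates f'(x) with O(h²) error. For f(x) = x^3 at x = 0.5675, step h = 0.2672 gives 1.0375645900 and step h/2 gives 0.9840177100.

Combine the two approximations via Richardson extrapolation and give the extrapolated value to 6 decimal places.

0.966169

The method has order 2: 2^2 = 4.
4×0.9840177100 = 3.9360708400; subtract 1.0375645900 → 2.8985062500
Denominator 4 − 1 = 3.
Result: 0.9661687500
Gap between inputs: 5.355e-02; correction applied: −0.0178489600.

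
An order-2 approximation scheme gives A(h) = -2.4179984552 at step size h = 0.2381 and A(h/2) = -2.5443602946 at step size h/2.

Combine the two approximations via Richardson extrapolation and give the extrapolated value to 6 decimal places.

Leading term ∝ h^2; use weight 4 = 2^2.
Difference of the inputs: -2.5443602946 − (-2.4179984552) = -0.1263618394
Divide by 2^2 − 1 = 3: (-0.1263618394)/3 = -0.0421206131
R = A(h/2) + (A(h/2) − A(h))/3 = -2.5443602946 − 0.0421206131 = -2.5864809077

-2.586481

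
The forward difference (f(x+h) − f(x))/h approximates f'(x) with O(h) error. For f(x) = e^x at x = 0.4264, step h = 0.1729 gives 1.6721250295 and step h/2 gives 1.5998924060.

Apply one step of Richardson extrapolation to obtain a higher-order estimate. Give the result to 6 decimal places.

With r = 1 the leading error scales as h^1, so the weight is 2^1 = 2.
2^1×A(h/2) = 3.1997848120; minus A(h) gives 1.5276597825.
Divide by 2^1 − 1 = 1.
1.5276597825 ÷ 1 = 1.5276597825
Correction |R − A(h/2)| = 7.223e-02; gap |A(h/2) − A(h)| = 7.223e-02.

1.527660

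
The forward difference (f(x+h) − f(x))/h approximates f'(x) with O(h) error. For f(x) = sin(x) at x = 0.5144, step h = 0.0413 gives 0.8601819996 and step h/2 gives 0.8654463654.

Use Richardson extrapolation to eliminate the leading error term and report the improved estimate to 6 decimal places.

0.870711

Error is O(h^1); halving h shrinks it by 2^1 = 2.
2^1·A(h/2) = 1.7308927308; minus A(h) gives 0.8707107312.
Divide by 2^1 − 1 = 1.
Extrapolated: 0.8707107312 / 1 = 0.8707107312
Correction |R − A(h/2)| = 5.264e-03; gap |A(h/2) − A(h)| = 5.264e-03.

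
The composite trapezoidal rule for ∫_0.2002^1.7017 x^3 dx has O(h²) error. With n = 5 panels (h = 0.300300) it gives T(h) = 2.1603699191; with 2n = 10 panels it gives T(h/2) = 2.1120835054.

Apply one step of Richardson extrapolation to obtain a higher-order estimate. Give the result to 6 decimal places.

2.095988

r = 2: numerator weight 4, denominator 3.
Difference of the inputs: 2.1120835054 − 2.1603699191 = -0.0482864137
Correction (A(h/2) − A(h))/(4 − 1) = (-0.0482864137)/3 = -0.0160954712
R = 2.1120835054 − 0.0160954712 = 2.0959880342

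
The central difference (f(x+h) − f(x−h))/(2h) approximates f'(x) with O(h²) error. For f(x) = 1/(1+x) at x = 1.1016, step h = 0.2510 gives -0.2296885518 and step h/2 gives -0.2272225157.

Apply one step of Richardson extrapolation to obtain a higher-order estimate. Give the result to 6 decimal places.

-0.226401

Error is O(h^2); halving h shrinks it by 2^2 = 4.
Numerator 4 × A(h/2) − A(h) = 4 × (-0.2272225157) − (-0.2296885518) = -0.6792015110
(-0.6792015110) ÷ 3 = -0.2264005037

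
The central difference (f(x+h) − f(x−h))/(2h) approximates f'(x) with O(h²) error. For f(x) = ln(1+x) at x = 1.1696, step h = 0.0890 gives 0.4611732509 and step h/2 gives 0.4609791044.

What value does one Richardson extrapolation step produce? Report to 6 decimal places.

0.460914

The method has order 2: 2^2 = 4.
4×0.4609791044 − 0.4611732509 = 1.3827431667
(4×0.4609791044 − 0.4611732509)/(4 − 1) = 0.4609143889
Shift from A(h/2): −0.0000647155.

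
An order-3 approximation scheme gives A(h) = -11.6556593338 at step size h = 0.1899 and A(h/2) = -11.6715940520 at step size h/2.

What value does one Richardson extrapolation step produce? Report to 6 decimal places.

r = 3: numerator weight 8, denominator 7.
Top: 8(-11.6715940520) − (-11.6556593338) = -81.7170930822
(-81.7170930822) ÷ 7 = -11.6738704403

-11.673870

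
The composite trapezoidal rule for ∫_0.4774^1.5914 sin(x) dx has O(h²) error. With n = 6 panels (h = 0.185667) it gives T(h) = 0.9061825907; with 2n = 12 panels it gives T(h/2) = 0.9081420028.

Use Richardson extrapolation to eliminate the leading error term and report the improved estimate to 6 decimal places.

0.908795

Order 2 gives 2^r = 4 and 2^r − 1 = 3.
Numerator 4·A(h/2) − A(h) = 4·0.9081420028 − 0.9061825907 = 2.7263854205
2.7263854205 ÷ 3 = 0.9087951402
Gap between inputs: 1.959e-03; correction applied: +0.0006531374.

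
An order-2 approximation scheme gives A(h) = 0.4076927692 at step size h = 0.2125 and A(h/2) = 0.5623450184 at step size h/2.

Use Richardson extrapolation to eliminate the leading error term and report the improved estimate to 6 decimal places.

0.613896

r = 2, so 2^r = 4.
Numerator 4×A(h/2) − A(h) = 4×0.5623450184 − 0.4076927692 = 1.8416873044
Denominator 4 − 1 = 3.
So the Richardson estimate is 0.6138957681.
Shift from A(h/2): +0.0515507497.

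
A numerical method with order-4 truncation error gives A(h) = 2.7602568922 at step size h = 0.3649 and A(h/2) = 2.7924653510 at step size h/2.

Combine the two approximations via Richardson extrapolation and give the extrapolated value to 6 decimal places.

2.794613

With r = 4 the leading error scales as h^4, so the weight is 2^4 = 16.
16×2.7924653510 − 2.7602568922 = 41.9191887238
Denominator 16 − 1 = 15.
41.9191887238 ÷ 15 = 2.7946125816
Shift from A(h/2): +0.0021472306.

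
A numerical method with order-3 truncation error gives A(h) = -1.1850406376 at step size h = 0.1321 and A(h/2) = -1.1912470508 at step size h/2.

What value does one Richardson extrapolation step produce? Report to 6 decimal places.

Error is O(h^3); halving h shrinks it by 2^3 = 8.
8·(-1.1912470508) = -9.5299764064; subtract (-1.1850406376) → -8.3449357688
R = (-8.3449357688)/7 = -1.1921336813
Correction |R − A(h/2)| = 8.866e-04; gap |A(h/2) − A(h)| = 6.206e-03.

-1.192134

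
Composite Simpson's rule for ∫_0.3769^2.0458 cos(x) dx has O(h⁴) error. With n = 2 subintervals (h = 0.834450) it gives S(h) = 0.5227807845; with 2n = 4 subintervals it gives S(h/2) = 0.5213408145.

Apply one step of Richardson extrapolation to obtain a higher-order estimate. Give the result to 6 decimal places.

r = 4: numerator weight 16, denominator 15.
Numerator 16·A(h/2) − A(h) = 16·0.5213408145 − 0.5227807845 = 7.8186722475
(16·0.5213408145 − 0.5227807845)/(16 − 1) = 0.5212448165
Shift from A(h/2): −0.0000959980.

0.521245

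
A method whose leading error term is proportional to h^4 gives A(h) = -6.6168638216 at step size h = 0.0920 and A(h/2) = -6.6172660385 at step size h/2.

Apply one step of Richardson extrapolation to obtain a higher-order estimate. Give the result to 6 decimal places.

-6.617293

r = 4: numerator weight 16, denominator 15.
2^4 × A(h/2) = -105.8762566160; minus A(h) gives -99.2593927944.
Divide by 2^4 − 1 = 15.
(-99.2593927944) ÷ 15 = -6.6172928530
Correction |R − A(h/2)| = 2.681e-05; gap |A(h/2) − A(h)| = 4.022e-04.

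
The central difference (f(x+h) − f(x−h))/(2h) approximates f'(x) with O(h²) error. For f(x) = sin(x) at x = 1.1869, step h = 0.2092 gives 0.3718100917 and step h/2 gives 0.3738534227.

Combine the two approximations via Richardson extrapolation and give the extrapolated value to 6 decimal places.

0.374535

Method order is 2; weight 2^2 = 4.
4·0.3738534227 = 1.4954136908; 1.4954136908 − 0.3718100917 = 1.1236035991
Denominator 4 − 1 = 3.
Extrapolated: 1.1236035991 / 3 = 0.3745345330
Shift from A(h/2): +0.0006811103.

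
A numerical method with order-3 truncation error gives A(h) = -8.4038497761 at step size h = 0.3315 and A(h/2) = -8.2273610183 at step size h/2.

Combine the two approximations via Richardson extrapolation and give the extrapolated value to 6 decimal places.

-8.202148

The method has order 3: 2^3 = 8.
Numerator 8·A(h/2) − A(h) = 8·(-8.2273610183) − (-8.4038497761) = -57.4150383703
R = (-57.4150383703)/7 = -8.2021483386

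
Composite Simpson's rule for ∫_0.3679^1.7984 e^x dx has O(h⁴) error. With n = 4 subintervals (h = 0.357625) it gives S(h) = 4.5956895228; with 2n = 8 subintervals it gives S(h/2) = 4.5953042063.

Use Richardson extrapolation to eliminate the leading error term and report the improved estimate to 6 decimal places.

4.595279

Error is O(h^4); halving h shrinks it by 2^4 = 16.
Numerator 16×A(h/2) − A(h) = 16×4.5953042063 − 4.5956895228 = 68.9291777780
Divide by 2^4 − 1 = 15.
(16×4.5953042063 − 4.5956895228)/(16 − 1) = 4.5952785185
Gap between inputs: 3.853e-04; correction applied: −0.0000256878.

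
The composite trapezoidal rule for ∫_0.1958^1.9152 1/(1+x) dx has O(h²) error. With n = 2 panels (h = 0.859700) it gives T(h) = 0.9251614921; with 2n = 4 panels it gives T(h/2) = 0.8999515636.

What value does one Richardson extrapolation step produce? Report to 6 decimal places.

r = 2, so 2^r = 4.
Top: 4(0.8999515636) − (0.9251614921) = 2.6746447623
Divide by 2^2 − 1 = 3.
R = 2.6746447623/3 = 0.8915482541

0.891548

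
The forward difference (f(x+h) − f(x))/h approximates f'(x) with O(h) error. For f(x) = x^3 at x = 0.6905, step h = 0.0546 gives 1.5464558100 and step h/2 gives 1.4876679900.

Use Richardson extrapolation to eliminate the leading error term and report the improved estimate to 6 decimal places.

1.428880

Leading term ∝ h^1; use weight 2 = 2^1.
Difference of the inputs: 1.4876679900 − 1.5464558100 = -0.0587878200
Correction (A(h/2) − A(h))/(2 − 1) = (-0.0587878200)/1 = -0.0587878200
R = A(h/2) + (A(h/2) − A(h))/1 = 1.4876679900 − 0.0587878200 = 1.4288801700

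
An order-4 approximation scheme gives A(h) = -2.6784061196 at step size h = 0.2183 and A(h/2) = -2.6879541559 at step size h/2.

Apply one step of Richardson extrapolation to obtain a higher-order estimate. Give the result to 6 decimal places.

Method order is 4; weight 2^4 = 16.
Weighted: (-43.0072664944) − (-2.6784061196) = -40.3288603748
(-40.3288603748) ÷ 15 = -2.6885906917
Shift from A(h/2): −0.0006365358.

-2.688591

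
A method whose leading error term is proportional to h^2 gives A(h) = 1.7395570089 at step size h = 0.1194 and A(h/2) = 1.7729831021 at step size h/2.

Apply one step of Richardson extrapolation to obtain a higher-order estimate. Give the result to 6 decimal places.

1.784125

With r = 2 the leading error scales as h^2, so the weight is 2^2 = 4.
4*1.7729831021 − 1.7395570089 = 5.3523753995
5.3523753995 ÷ 3 = 1.7841251332
Shift from A(h/2): +0.0111420311.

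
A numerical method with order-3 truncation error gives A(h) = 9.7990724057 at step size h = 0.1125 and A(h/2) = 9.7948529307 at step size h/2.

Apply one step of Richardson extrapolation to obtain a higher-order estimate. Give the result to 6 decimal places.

Leading term ∝ h^3; use weight 8 = 2^3.
2^3*A(h/2) = 78.3588234456; minus A(h) gives 68.5597510399.
Divide by 2^3 − 1 = 7.
Result: 9.7942501486

9.794250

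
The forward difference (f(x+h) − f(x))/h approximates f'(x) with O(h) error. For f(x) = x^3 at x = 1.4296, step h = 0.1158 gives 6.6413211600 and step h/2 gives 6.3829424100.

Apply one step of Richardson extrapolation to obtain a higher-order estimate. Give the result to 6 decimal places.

Method order is 1; weight 2^1 = 2.
A(h/2) − A(h) = 6.3829424100 − 6.6413211600 = -0.2583787500
Correction (A(h/2) − A(h))/(2 − 1) = (-0.2583787500)/1 = -0.2583787500
R = A(h/2) + (A(h/2) − A(h))/1 = 6.3829424100 − 0.2583787500 = 6.1245636600

6.124564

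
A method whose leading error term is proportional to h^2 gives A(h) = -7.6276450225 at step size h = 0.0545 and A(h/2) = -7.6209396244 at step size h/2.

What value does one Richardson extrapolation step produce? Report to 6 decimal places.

With r = 2 the leading error scales as h^2, so the weight is 2^2 = 4.
A(h/2) − A(h) = -7.6209396244 − (-7.6276450225) = 0.0067053981
Divide by 2^2 − 1 = 3: 0.0067053981/3 = 0.0022351327
R = A(h/2) + (A(h/2) − A(h))/3 = -7.6209396244 + 0.0022351327 = -7.6187044917

-7.618704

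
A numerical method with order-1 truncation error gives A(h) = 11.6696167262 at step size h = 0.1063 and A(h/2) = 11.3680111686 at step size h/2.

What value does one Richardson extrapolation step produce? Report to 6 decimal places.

r = 1: numerator weight 2, denominator 1.
Difference of the inputs: 11.3680111686 − 11.6696167262 = -0.3016055576
Divide by 2^1 − 1 = 1: (-0.3016055576)/1 = -0.3016055576
R = A(h/2) + (A(h/2) − A(h))/1 = 11.3680111686 − 0.3016055576 = 11.0664056110

11.066406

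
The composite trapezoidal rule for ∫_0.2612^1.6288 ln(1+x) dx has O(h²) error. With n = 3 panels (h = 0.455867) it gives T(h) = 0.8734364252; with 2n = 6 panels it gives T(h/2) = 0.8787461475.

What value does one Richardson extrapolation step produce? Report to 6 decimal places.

Order 2 gives 2^r = 4 and 2^r − 1 = 3.
Top: 4(0.8787461475) − (0.8734364252) = 2.6415481648
Divide by 2^2 − 1 = 3.
R = 2.6415481648/3 = 0.8805160549
Correction |R − A(h/2)| = 1.770e-03; gap |A(h/2) − A(h)| = 5.310e-03.

0.880516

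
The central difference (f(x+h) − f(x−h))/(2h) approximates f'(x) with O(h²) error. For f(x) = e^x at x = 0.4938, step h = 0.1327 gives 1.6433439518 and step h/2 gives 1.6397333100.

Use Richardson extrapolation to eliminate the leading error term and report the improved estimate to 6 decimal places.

1.638530

The method has order 2: 2^2 = 4.
2^2 × A(h/2) = 6.5589332400; minus A(h) gives 4.9155892882.
Divide by 2^2 − 1 = 3.
Result: 1.6385297627
Gap between inputs: 3.611e-03; correction applied: −0.0012035473.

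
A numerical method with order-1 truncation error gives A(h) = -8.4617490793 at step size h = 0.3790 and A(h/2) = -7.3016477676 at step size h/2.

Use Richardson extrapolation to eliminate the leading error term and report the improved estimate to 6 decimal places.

-6.141546

Error is O(h^1); halving h shrinks it by 2^1 = 2.
Top: 2(-7.3016477676) − (-8.4617490793) = -6.1415464559
(-6.1415464559) ÷ 1 = -6.1415464559
Gap between inputs: 1.160e+00; correction applied: +1.1601013117.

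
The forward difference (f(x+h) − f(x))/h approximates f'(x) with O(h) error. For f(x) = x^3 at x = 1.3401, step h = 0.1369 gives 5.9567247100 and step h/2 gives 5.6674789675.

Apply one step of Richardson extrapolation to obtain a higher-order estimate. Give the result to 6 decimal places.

Error is O(h^1); halving h shrinks it by 2^1 = 2.
2·5.6674789675 = 11.3349579350; subtract 5.9567247100 → 5.3782332250
Divide by 2^1 − 1 = 1.
So the Richardson estimate is 5.3782332250.

5.378233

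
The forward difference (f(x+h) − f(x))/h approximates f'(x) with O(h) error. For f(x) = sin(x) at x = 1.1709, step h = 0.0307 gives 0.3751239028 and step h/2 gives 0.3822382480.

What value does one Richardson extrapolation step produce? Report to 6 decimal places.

Order 1 gives 2^r = 2 and 2^r − 1 = 1.
2×0.3822382480 − 0.3751239028 = 0.3893525932
Divide by 2^1 − 1 = 1.
0.3893525932 ÷ 1 = 0.3893525932

0.389353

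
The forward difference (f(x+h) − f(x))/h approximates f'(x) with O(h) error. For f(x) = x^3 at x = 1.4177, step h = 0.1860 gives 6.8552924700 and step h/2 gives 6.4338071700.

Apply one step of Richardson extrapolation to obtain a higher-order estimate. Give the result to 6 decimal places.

6.012322

With r = 1 the leading error scales as h^1, so the weight is 2^1 = 2.
Difference of the inputs: 6.4338071700 − 6.8552924700 = -0.4214853000
Correction (A(h/2) − A(h))/(2 − 1) = (-0.4214853000)/1 = -0.4214853000
R = A(h/2) + (A(h/2) − A(h))/1 = 6.4338071700 − 0.4214853000 = 6.0123218700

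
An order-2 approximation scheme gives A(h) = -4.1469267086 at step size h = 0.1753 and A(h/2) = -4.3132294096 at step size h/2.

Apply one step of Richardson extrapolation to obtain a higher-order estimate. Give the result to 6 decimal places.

Error is O(h^2); halving h shrinks it by 2^2 = 4.
2^2*A(h/2) = -17.2529176384; minus A(h) gives -13.1059909298.
R = (-13.1059909298)/3 = -4.3686636433

-4.368664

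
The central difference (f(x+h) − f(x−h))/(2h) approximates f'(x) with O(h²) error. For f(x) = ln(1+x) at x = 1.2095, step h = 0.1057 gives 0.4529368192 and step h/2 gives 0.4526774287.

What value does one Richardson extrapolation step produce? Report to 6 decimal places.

0.452591

Order 2 gives 2^r = 4 and 2^r − 1 = 3.
Difference of the inputs: 0.4526774287 − 0.4529368192 = -0.0002593905
Correction (A(h/2) − A(h))/(4 − 1) = (-0.0002593905)/3 = -0.0000864635
R = A(h/2) + (A(h/2) − A(h))/3 = 0.4526774287 − 0.0000864635 = 0.4525909652
Gap between inputs: 2.594e-04; correction applied: −0.0000864635.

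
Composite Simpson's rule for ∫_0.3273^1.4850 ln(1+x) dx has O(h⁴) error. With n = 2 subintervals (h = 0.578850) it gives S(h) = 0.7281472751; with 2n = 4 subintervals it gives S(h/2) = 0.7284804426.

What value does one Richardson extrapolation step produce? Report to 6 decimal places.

Error is O(h^4); halving h shrinks it by 2^4 = 16.
2^4·A(h/2) = 11.6556870816; minus A(h) gives 10.9275398065.
Divide by 2^4 − 1 = 15.
So the Richardson estimate is 0.7285026538.

0.728503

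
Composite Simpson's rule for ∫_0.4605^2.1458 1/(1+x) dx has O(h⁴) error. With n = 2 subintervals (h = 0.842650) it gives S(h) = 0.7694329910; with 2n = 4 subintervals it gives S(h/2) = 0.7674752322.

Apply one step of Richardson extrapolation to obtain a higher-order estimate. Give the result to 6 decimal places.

Order 4 gives 2^r = 16 and 2^r − 1 = 15.
16*0.7674752322 = 12.2796037152; 12.2796037152 − 0.7694329910 = 11.5101707242
R = 11.5101707242/15 = 0.7673447149

0.767345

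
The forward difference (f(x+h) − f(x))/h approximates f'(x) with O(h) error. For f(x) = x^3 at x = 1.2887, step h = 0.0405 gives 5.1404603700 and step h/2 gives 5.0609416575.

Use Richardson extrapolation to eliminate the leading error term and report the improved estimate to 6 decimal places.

4.981423

r = 1: numerator weight 2, denominator 1.
Top: 2(5.0609416575) − (5.1404603700) = 4.9814229450
(2·5.0609416575 − 5.1404603700)/(2 − 1) = 4.9814229450
Shift from A(h/2): −0.0795187125.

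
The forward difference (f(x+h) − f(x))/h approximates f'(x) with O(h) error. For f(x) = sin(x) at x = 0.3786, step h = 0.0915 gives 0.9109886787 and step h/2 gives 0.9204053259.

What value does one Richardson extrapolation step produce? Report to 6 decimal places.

0.929822

With r = 1 the leading error scales as h^1, so the weight is 2^1 = 2.
2 × 0.9204053259 = 1.8408106518; 1.8408106518 − 0.9109886787 = 0.9298219731
Denominator 2 − 1 = 1.
0.9298219731 ÷ 1 = 0.9298219731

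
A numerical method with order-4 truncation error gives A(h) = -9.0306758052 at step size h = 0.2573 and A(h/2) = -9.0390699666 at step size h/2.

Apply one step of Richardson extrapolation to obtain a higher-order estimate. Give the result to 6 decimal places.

-9.039630

Method order is 4; weight 2^4 = 16.
Numerator 16×A(h/2) − A(h) = 16×(-9.0390699666) − (-9.0306758052) = -135.5944436604
Denominator 16 − 1 = 15.
R = (-135.5944436604)/15 = -9.0396295774
Gap between inputs: 8.394e-03; correction applied: −0.0005596108.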